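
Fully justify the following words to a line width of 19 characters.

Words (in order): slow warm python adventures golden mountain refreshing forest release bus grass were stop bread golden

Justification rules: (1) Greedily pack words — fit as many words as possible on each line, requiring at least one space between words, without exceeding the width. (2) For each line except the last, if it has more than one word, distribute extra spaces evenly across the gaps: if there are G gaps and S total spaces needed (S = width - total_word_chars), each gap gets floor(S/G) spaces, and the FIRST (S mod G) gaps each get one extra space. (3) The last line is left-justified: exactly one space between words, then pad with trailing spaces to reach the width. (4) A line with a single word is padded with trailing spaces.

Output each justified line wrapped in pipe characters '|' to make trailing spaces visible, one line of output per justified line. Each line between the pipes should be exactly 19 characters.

Line 1: ['slow', 'warm', 'python'] (min_width=16, slack=3)
Line 2: ['adventures', 'golden'] (min_width=17, slack=2)
Line 3: ['mountain', 'refreshing'] (min_width=19, slack=0)
Line 4: ['forest', 'release', 'bus'] (min_width=18, slack=1)
Line 5: ['grass', 'were', 'stop'] (min_width=15, slack=4)
Line 6: ['bread', 'golden'] (min_width=12, slack=7)

Answer: |slow   warm  python|
|adventures   golden|
|mountain refreshing|
|forest  release bus|
|grass   were   stop|
|bread golden       |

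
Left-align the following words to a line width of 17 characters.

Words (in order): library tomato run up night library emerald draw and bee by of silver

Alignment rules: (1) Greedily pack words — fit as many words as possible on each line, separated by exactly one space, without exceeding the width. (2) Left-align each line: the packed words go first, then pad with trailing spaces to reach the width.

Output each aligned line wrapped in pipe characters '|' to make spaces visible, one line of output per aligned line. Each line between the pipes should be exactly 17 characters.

Answer: |library tomato   |
|run up night     |
|library emerald  |
|draw and bee by  |
|of silver        |

Derivation:
Line 1: ['library', 'tomato'] (min_width=14, slack=3)
Line 2: ['run', 'up', 'night'] (min_width=12, slack=5)
Line 3: ['library', 'emerald'] (min_width=15, slack=2)
Line 4: ['draw', 'and', 'bee', 'by'] (min_width=15, slack=2)
Line 5: ['of', 'silver'] (min_width=9, slack=8)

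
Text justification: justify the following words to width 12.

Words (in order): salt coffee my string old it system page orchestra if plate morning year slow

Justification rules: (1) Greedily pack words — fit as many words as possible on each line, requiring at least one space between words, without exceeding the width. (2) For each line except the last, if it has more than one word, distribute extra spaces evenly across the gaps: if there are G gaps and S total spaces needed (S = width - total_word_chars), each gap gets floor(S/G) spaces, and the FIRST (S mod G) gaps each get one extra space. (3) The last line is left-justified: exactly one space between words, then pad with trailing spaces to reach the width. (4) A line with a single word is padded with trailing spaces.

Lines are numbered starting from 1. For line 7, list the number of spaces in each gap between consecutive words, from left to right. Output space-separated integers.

Answer: 1

Derivation:
Line 1: ['salt', 'coffee'] (min_width=11, slack=1)
Line 2: ['my', 'string'] (min_width=9, slack=3)
Line 3: ['old', 'it'] (min_width=6, slack=6)
Line 4: ['system', 'page'] (min_width=11, slack=1)
Line 5: ['orchestra', 'if'] (min_width=12, slack=0)
Line 6: ['plate'] (min_width=5, slack=7)
Line 7: ['morning', 'year'] (min_width=12, slack=0)
Line 8: ['slow'] (min_width=4, slack=8)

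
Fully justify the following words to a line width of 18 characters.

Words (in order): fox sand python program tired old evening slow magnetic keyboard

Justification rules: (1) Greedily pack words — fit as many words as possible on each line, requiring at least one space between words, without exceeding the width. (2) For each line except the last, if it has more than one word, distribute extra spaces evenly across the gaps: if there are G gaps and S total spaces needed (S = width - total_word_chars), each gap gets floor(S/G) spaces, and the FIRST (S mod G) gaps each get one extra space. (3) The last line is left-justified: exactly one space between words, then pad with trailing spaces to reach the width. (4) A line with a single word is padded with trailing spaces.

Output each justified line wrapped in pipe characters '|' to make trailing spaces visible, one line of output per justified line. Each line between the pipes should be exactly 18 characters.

Answer: |fox   sand  python|
|program  tired old|
|evening       slow|
|magnetic keyboard |

Derivation:
Line 1: ['fox', 'sand', 'python'] (min_width=15, slack=3)
Line 2: ['program', 'tired', 'old'] (min_width=17, slack=1)
Line 3: ['evening', 'slow'] (min_width=12, slack=6)
Line 4: ['magnetic', 'keyboard'] (min_width=17, slack=1)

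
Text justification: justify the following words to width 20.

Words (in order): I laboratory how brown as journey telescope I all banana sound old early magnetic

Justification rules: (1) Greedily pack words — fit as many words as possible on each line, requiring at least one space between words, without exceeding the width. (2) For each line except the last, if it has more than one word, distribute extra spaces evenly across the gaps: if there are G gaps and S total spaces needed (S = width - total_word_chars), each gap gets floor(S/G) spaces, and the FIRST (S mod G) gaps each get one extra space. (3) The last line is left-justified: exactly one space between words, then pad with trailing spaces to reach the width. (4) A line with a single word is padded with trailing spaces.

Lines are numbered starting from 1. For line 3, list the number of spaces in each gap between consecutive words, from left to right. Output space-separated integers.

Answer: 4 3

Derivation:
Line 1: ['I', 'laboratory', 'how'] (min_width=16, slack=4)
Line 2: ['brown', 'as', 'journey'] (min_width=16, slack=4)
Line 3: ['telescope', 'I', 'all'] (min_width=15, slack=5)
Line 4: ['banana', 'sound', 'old'] (min_width=16, slack=4)
Line 5: ['early', 'magnetic'] (min_width=14, slack=6)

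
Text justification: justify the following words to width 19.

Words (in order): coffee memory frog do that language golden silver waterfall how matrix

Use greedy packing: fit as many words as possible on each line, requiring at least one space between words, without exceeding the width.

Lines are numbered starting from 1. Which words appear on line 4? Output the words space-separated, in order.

Line 1: ['coffee', 'memory', 'frog'] (min_width=18, slack=1)
Line 2: ['do', 'that', 'language'] (min_width=16, slack=3)
Line 3: ['golden', 'silver'] (min_width=13, slack=6)
Line 4: ['waterfall', 'how'] (min_width=13, slack=6)
Line 5: ['matrix'] (min_width=6, slack=13)

Answer: waterfall how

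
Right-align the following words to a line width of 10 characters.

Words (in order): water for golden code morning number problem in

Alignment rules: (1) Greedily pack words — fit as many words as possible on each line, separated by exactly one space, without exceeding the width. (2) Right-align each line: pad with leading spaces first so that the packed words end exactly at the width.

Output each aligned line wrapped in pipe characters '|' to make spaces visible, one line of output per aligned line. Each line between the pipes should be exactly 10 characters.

Answer: | water for|
|    golden|
|      code|
|   morning|
|    number|
|problem in|

Derivation:
Line 1: ['water', 'for'] (min_width=9, slack=1)
Line 2: ['golden'] (min_width=6, slack=4)
Line 3: ['code'] (min_width=4, slack=6)
Line 4: ['morning'] (min_width=7, slack=3)
Line 5: ['number'] (min_width=6, slack=4)
Line 6: ['problem', 'in'] (min_width=10, slack=0)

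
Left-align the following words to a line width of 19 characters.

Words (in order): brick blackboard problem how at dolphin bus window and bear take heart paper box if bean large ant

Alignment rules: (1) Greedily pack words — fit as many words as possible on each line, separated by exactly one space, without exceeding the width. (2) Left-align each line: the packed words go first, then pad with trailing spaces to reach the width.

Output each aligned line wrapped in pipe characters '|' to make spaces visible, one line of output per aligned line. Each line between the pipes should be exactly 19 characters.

Answer: |brick blackboard   |
|problem how at     |
|dolphin bus window |
|and bear take heart|
|paper box if bean  |
|large ant          |

Derivation:
Line 1: ['brick', 'blackboard'] (min_width=16, slack=3)
Line 2: ['problem', 'how', 'at'] (min_width=14, slack=5)
Line 3: ['dolphin', 'bus', 'window'] (min_width=18, slack=1)
Line 4: ['and', 'bear', 'take', 'heart'] (min_width=19, slack=0)
Line 5: ['paper', 'box', 'if', 'bean'] (min_width=17, slack=2)
Line 6: ['large', 'ant'] (min_width=9, slack=10)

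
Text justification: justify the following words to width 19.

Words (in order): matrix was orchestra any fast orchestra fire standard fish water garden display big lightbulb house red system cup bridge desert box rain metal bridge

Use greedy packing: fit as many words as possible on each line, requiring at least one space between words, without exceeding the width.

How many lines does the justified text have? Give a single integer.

Answer: 9

Derivation:
Line 1: ['matrix', 'was'] (min_width=10, slack=9)
Line 2: ['orchestra', 'any', 'fast'] (min_width=18, slack=1)
Line 3: ['orchestra', 'fire'] (min_width=14, slack=5)
Line 4: ['standard', 'fish', 'water'] (min_width=19, slack=0)
Line 5: ['garden', 'display', 'big'] (min_width=18, slack=1)
Line 6: ['lightbulb', 'house', 'red'] (min_width=19, slack=0)
Line 7: ['system', 'cup', 'bridge'] (min_width=17, slack=2)
Line 8: ['desert', 'box', 'rain'] (min_width=15, slack=4)
Line 9: ['metal', 'bridge'] (min_width=12, slack=7)
Total lines: 9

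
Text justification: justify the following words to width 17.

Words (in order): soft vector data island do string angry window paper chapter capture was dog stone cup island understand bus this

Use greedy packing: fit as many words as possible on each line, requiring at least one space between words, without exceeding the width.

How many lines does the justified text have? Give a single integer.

Line 1: ['soft', 'vector', 'data'] (min_width=16, slack=1)
Line 2: ['island', 'do', 'string'] (min_width=16, slack=1)
Line 3: ['angry', 'window'] (min_width=12, slack=5)
Line 4: ['paper', 'chapter'] (min_width=13, slack=4)
Line 5: ['capture', 'was', 'dog'] (min_width=15, slack=2)
Line 6: ['stone', 'cup', 'island'] (min_width=16, slack=1)
Line 7: ['understand', 'bus'] (min_width=14, slack=3)
Line 8: ['this'] (min_width=4, slack=13)
Total lines: 8

Answer: 8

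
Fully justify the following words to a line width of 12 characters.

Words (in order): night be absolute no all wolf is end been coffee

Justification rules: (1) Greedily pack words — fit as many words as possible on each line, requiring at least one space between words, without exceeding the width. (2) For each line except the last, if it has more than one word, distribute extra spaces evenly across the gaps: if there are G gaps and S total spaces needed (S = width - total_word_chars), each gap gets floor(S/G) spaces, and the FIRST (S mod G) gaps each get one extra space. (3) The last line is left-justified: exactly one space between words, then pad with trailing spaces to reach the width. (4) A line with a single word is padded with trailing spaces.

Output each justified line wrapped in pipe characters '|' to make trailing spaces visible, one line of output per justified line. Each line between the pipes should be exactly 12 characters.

Line 1: ['night', 'be'] (min_width=8, slack=4)
Line 2: ['absolute', 'no'] (min_width=11, slack=1)
Line 3: ['all', 'wolf', 'is'] (min_width=11, slack=1)
Line 4: ['end', 'been'] (min_width=8, slack=4)
Line 5: ['coffee'] (min_width=6, slack=6)

Answer: |night     be|
|absolute  no|
|all  wolf is|
|end     been|
|coffee      |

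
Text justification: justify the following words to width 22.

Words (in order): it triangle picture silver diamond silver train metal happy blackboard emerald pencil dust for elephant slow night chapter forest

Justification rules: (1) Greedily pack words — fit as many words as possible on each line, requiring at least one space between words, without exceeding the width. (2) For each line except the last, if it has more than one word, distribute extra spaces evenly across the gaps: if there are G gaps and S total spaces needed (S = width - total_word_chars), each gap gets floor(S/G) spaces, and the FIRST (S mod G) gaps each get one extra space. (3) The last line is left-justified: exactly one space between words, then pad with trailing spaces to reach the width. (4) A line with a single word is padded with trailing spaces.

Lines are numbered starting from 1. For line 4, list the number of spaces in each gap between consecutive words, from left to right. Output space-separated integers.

Answer: 5

Derivation:
Line 1: ['it', 'triangle', 'picture'] (min_width=19, slack=3)
Line 2: ['silver', 'diamond', 'silver'] (min_width=21, slack=1)
Line 3: ['train', 'metal', 'happy'] (min_width=17, slack=5)
Line 4: ['blackboard', 'emerald'] (min_width=18, slack=4)
Line 5: ['pencil', 'dust', 'for'] (min_width=15, slack=7)
Line 6: ['elephant', 'slow', 'night'] (min_width=19, slack=3)
Line 7: ['chapter', 'forest'] (min_width=14, slack=8)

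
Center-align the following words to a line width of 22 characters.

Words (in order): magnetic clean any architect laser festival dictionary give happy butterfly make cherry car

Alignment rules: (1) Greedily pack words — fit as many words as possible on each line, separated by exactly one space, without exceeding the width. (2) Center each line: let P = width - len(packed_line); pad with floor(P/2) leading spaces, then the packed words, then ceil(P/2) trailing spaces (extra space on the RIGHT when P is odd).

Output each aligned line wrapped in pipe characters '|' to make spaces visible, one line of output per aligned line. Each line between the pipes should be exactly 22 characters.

Answer: |  magnetic clean any  |
|   architect laser    |
| festival dictionary  |
| give happy butterfly |
|   make cherry car    |

Derivation:
Line 1: ['magnetic', 'clean', 'any'] (min_width=18, slack=4)
Line 2: ['architect', 'laser'] (min_width=15, slack=7)
Line 3: ['festival', 'dictionary'] (min_width=19, slack=3)
Line 4: ['give', 'happy', 'butterfly'] (min_width=20, slack=2)
Line 5: ['make', 'cherry', 'car'] (min_width=15, slack=7)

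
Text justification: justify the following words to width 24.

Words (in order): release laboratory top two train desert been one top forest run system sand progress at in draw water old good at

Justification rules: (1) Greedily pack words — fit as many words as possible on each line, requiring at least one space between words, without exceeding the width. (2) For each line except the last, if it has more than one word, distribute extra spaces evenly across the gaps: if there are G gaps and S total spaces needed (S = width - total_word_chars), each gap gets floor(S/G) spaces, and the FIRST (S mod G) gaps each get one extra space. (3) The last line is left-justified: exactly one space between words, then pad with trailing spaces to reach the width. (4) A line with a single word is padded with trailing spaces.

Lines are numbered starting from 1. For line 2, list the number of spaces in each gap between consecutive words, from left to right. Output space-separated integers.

Line 1: ['release', 'laboratory', 'top'] (min_width=22, slack=2)
Line 2: ['two', 'train', 'desert', 'been'] (min_width=21, slack=3)
Line 3: ['one', 'top', 'forest', 'run'] (min_width=18, slack=6)
Line 4: ['system', 'sand', 'progress', 'at'] (min_width=23, slack=1)
Line 5: ['in', 'draw', 'water', 'old', 'good'] (min_width=22, slack=2)
Line 6: ['at'] (min_width=2, slack=22)

Answer: 2 2 2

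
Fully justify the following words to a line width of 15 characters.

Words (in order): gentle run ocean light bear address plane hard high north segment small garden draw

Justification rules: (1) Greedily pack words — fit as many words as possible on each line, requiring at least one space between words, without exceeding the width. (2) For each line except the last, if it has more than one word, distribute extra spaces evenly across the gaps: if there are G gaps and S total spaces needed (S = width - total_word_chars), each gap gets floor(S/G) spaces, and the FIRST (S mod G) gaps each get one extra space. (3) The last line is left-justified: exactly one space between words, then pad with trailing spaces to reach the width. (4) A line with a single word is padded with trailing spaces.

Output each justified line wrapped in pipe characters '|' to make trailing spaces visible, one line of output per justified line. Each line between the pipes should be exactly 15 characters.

Line 1: ['gentle', 'run'] (min_width=10, slack=5)
Line 2: ['ocean', 'light'] (min_width=11, slack=4)
Line 3: ['bear', 'address'] (min_width=12, slack=3)
Line 4: ['plane', 'hard', 'high'] (min_width=15, slack=0)
Line 5: ['north', 'segment'] (min_width=13, slack=2)
Line 6: ['small', 'garden'] (min_width=12, slack=3)
Line 7: ['draw'] (min_width=4, slack=11)

Answer: |gentle      run|
|ocean     light|
|bear    address|
|plane hard high|
|north   segment|
|small    garden|
|draw           |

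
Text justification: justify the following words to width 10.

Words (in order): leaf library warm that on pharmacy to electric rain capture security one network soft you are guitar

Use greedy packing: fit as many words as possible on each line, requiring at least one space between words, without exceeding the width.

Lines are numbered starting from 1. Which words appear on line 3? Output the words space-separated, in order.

Answer: warm that

Derivation:
Line 1: ['leaf'] (min_width=4, slack=6)
Line 2: ['library'] (min_width=7, slack=3)
Line 3: ['warm', 'that'] (min_width=9, slack=1)
Line 4: ['on'] (min_width=2, slack=8)
Line 5: ['pharmacy'] (min_width=8, slack=2)
Line 6: ['to'] (min_width=2, slack=8)
Line 7: ['electric'] (min_width=8, slack=2)
Line 8: ['rain'] (min_width=4, slack=6)
Line 9: ['capture'] (min_width=7, slack=3)
Line 10: ['security'] (min_width=8, slack=2)
Line 11: ['one'] (min_width=3, slack=7)
Line 12: ['network'] (min_width=7, slack=3)
Line 13: ['soft', 'you'] (min_width=8, slack=2)
Line 14: ['are', 'guitar'] (min_width=10, slack=0)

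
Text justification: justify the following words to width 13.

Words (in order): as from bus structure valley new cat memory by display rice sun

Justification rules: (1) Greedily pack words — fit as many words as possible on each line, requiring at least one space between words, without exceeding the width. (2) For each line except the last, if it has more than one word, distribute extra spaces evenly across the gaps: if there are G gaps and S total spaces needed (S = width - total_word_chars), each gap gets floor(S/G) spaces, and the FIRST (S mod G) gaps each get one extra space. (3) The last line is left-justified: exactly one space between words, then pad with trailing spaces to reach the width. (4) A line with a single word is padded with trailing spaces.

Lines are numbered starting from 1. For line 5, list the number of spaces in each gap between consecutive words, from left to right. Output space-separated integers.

Answer: 2

Derivation:
Line 1: ['as', 'from', 'bus'] (min_width=11, slack=2)
Line 2: ['structure'] (min_width=9, slack=4)
Line 3: ['valley', 'new'] (min_width=10, slack=3)
Line 4: ['cat', 'memory', 'by'] (min_width=13, slack=0)
Line 5: ['display', 'rice'] (min_width=12, slack=1)
Line 6: ['sun'] (min_width=3, slack=10)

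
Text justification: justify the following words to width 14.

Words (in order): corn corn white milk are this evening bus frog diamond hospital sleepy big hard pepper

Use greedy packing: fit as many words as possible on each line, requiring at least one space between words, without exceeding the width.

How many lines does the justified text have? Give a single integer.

Answer: 8

Derivation:
Line 1: ['corn', 'corn'] (min_width=9, slack=5)
Line 2: ['white', 'milk', 'are'] (min_width=14, slack=0)
Line 3: ['this', 'evening'] (min_width=12, slack=2)
Line 4: ['bus', 'frog'] (min_width=8, slack=6)
Line 5: ['diamond'] (min_width=7, slack=7)
Line 6: ['hospital'] (min_width=8, slack=6)
Line 7: ['sleepy', 'big'] (min_width=10, slack=4)
Line 8: ['hard', 'pepper'] (min_width=11, slack=3)
Total lines: 8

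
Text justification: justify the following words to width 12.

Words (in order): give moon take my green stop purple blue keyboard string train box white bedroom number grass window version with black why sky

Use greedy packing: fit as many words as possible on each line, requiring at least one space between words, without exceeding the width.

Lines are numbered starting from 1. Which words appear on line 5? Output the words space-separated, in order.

Line 1: ['give', 'moon'] (min_width=9, slack=3)
Line 2: ['take', 'my'] (min_width=7, slack=5)
Line 3: ['green', 'stop'] (min_width=10, slack=2)
Line 4: ['purple', 'blue'] (min_width=11, slack=1)
Line 5: ['keyboard'] (min_width=8, slack=4)
Line 6: ['string', 'train'] (min_width=12, slack=0)
Line 7: ['box', 'white'] (min_width=9, slack=3)
Line 8: ['bedroom'] (min_width=7, slack=5)
Line 9: ['number', 'grass'] (min_width=12, slack=0)
Line 10: ['window'] (min_width=6, slack=6)
Line 11: ['version', 'with'] (min_width=12, slack=0)
Line 12: ['black', 'why'] (min_width=9, slack=3)
Line 13: ['sky'] (min_width=3, slack=9)

Answer: keyboard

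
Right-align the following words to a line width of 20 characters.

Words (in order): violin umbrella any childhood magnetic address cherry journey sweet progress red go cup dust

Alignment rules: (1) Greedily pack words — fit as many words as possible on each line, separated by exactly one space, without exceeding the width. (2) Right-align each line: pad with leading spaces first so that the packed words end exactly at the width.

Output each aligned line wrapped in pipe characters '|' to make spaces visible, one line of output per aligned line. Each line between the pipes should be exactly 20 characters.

Line 1: ['violin', 'umbrella', 'any'] (min_width=19, slack=1)
Line 2: ['childhood', 'magnetic'] (min_width=18, slack=2)
Line 3: ['address', 'cherry'] (min_width=14, slack=6)
Line 4: ['journey', 'sweet'] (min_width=13, slack=7)
Line 5: ['progress', 'red', 'go', 'cup'] (min_width=19, slack=1)
Line 6: ['dust'] (min_width=4, slack=16)

Answer: | violin umbrella any|
|  childhood magnetic|
|      address cherry|
|       journey sweet|
| progress red go cup|
|                dust|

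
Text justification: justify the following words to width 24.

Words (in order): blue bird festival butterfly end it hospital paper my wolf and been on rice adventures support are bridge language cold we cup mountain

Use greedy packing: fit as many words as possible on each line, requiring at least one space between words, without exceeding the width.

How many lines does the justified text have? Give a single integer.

Answer: 7

Derivation:
Line 1: ['blue', 'bird', 'festival'] (min_width=18, slack=6)
Line 2: ['butterfly', 'end', 'it'] (min_width=16, slack=8)
Line 3: ['hospital', 'paper', 'my', 'wolf'] (min_width=22, slack=2)
Line 4: ['and', 'been', 'on', 'rice'] (min_width=16, slack=8)
Line 5: ['adventures', 'support', 'are'] (min_width=22, slack=2)
Line 6: ['bridge', 'language', 'cold', 'we'] (min_width=23, slack=1)
Line 7: ['cup', 'mountain'] (min_width=12, slack=12)
Total lines: 7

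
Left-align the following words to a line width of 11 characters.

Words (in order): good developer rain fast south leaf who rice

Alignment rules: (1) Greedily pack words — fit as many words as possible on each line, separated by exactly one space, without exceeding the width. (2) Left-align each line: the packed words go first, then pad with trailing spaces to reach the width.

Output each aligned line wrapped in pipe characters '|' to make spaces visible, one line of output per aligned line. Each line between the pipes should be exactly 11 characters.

Answer: |good       |
|developer  |
|rain fast  |
|south leaf |
|who rice   |

Derivation:
Line 1: ['good'] (min_width=4, slack=7)
Line 2: ['developer'] (min_width=9, slack=2)
Line 3: ['rain', 'fast'] (min_width=9, slack=2)
Line 4: ['south', 'leaf'] (min_width=10, slack=1)
Line 5: ['who', 'rice'] (min_width=8, slack=3)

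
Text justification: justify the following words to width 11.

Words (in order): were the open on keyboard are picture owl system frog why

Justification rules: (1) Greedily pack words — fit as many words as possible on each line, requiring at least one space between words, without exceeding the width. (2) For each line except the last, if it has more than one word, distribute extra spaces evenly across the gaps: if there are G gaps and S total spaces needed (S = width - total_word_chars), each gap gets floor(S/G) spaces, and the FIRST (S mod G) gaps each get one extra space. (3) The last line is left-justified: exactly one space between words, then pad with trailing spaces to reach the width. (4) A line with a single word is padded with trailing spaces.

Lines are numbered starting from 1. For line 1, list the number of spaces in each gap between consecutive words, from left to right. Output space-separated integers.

Line 1: ['were', 'the'] (min_width=8, slack=3)
Line 2: ['open', 'on'] (min_width=7, slack=4)
Line 3: ['keyboard'] (min_width=8, slack=3)
Line 4: ['are', 'picture'] (min_width=11, slack=0)
Line 5: ['owl', 'system'] (min_width=10, slack=1)
Line 6: ['frog', 'why'] (min_width=8, slack=3)

Answer: 4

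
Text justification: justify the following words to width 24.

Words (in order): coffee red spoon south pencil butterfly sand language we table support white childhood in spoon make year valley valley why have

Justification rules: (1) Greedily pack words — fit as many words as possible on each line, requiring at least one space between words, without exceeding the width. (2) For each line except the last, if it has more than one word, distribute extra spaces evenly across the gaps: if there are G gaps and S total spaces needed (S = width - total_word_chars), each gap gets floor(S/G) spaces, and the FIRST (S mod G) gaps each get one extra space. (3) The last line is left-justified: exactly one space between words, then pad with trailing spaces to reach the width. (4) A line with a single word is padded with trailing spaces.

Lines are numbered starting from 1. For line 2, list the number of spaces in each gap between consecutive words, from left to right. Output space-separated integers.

Line 1: ['coffee', 'red', 'spoon', 'south'] (min_width=22, slack=2)
Line 2: ['pencil', 'butterfly', 'sand'] (min_width=21, slack=3)
Line 3: ['language', 'we', 'table'] (min_width=17, slack=7)
Line 4: ['support', 'white', 'childhood'] (min_width=23, slack=1)
Line 5: ['in', 'spoon', 'make', 'year'] (min_width=18, slack=6)
Line 6: ['valley', 'valley', 'why', 'have'] (min_width=22, slack=2)

Answer: 3 2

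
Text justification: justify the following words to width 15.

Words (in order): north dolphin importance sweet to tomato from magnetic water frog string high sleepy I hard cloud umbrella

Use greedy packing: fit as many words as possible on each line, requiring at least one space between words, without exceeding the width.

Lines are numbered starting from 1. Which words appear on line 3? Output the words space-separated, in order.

Answer: sweet to tomato

Derivation:
Line 1: ['north', 'dolphin'] (min_width=13, slack=2)
Line 2: ['importance'] (min_width=10, slack=5)
Line 3: ['sweet', 'to', 'tomato'] (min_width=15, slack=0)
Line 4: ['from', 'magnetic'] (min_width=13, slack=2)
Line 5: ['water', 'frog'] (min_width=10, slack=5)
Line 6: ['string', 'high'] (min_width=11, slack=4)
Line 7: ['sleepy', 'I', 'hard'] (min_width=13, slack=2)
Line 8: ['cloud', 'umbrella'] (min_width=14, slack=1)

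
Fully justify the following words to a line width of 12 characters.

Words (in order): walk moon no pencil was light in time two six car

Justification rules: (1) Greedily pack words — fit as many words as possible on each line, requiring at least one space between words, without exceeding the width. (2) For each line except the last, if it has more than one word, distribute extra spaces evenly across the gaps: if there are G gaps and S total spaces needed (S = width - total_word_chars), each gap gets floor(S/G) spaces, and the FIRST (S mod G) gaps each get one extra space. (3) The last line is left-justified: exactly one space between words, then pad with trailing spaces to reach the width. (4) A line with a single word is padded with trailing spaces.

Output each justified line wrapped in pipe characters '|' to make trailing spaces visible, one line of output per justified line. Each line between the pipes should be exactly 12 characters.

Line 1: ['walk', 'moon', 'no'] (min_width=12, slack=0)
Line 2: ['pencil', 'was'] (min_width=10, slack=2)
Line 3: ['light', 'in'] (min_width=8, slack=4)
Line 4: ['time', 'two', 'six'] (min_width=12, slack=0)
Line 5: ['car'] (min_width=3, slack=9)

Answer: |walk moon no|
|pencil   was|
|light     in|
|time two six|
|car         |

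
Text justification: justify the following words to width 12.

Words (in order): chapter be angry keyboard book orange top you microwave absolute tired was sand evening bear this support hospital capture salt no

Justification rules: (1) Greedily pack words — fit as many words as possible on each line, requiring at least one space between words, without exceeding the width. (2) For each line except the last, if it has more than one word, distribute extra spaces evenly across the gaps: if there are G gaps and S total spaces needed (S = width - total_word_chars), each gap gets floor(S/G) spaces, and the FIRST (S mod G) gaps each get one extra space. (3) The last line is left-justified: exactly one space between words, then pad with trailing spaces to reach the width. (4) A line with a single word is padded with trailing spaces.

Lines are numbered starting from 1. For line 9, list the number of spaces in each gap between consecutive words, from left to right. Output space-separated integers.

Line 1: ['chapter', 'be'] (min_width=10, slack=2)
Line 2: ['angry'] (min_width=5, slack=7)
Line 3: ['keyboard'] (min_width=8, slack=4)
Line 4: ['book', 'orange'] (min_width=11, slack=1)
Line 5: ['top', 'you'] (min_width=7, slack=5)
Line 6: ['microwave'] (min_width=9, slack=3)
Line 7: ['absolute'] (min_width=8, slack=4)
Line 8: ['tired', 'was'] (min_width=9, slack=3)
Line 9: ['sand', 'evening'] (min_width=12, slack=0)
Line 10: ['bear', 'this'] (min_width=9, slack=3)
Line 11: ['support'] (min_width=7, slack=5)
Line 12: ['hospital'] (min_width=8, slack=4)
Line 13: ['capture', 'salt'] (min_width=12, slack=0)
Line 14: ['no'] (min_width=2, slack=10)

Answer: 1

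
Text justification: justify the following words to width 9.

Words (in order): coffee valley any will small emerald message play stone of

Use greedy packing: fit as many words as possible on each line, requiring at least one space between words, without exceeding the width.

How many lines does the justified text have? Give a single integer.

Answer: 8

Derivation:
Line 1: ['coffee'] (min_width=6, slack=3)
Line 2: ['valley'] (min_width=6, slack=3)
Line 3: ['any', 'will'] (min_width=8, slack=1)
Line 4: ['small'] (min_width=5, slack=4)
Line 5: ['emerald'] (min_width=7, slack=2)
Line 6: ['message'] (min_width=7, slack=2)
Line 7: ['play'] (min_width=4, slack=5)
Line 8: ['stone', 'of'] (min_width=8, slack=1)
Total lines: 8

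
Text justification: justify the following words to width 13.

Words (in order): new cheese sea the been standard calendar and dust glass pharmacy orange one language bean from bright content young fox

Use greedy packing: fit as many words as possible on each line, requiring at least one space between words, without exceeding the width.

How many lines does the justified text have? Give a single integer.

Answer: 11

Derivation:
Line 1: ['new', 'cheese'] (min_width=10, slack=3)
Line 2: ['sea', 'the', 'been'] (min_width=12, slack=1)
Line 3: ['standard'] (min_width=8, slack=5)
Line 4: ['calendar', 'and'] (min_width=12, slack=1)
Line 5: ['dust', 'glass'] (min_width=10, slack=3)
Line 6: ['pharmacy'] (min_width=8, slack=5)
Line 7: ['orange', 'one'] (min_width=10, slack=3)
Line 8: ['language', 'bean'] (min_width=13, slack=0)
Line 9: ['from', 'bright'] (min_width=11, slack=2)
Line 10: ['content', 'young'] (min_width=13, slack=0)
Line 11: ['fox'] (min_width=3, slack=10)
Total lines: 11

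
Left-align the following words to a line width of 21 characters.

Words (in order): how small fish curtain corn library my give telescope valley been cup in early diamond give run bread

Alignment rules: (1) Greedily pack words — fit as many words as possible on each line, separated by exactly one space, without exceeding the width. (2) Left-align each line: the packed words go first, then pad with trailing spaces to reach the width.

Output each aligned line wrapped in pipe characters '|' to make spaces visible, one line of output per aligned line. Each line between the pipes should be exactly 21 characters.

Line 1: ['how', 'small', 'fish'] (min_width=14, slack=7)
Line 2: ['curtain', 'corn', 'library'] (min_width=20, slack=1)
Line 3: ['my', 'give', 'telescope'] (min_width=17, slack=4)
Line 4: ['valley', 'been', 'cup', 'in'] (min_width=18, slack=3)
Line 5: ['early', 'diamond', 'give'] (min_width=18, slack=3)
Line 6: ['run', 'bread'] (min_width=9, slack=12)

Answer: |how small fish       |
|curtain corn library |
|my give telescope    |
|valley been cup in   |
|early diamond give   |
|run bread            |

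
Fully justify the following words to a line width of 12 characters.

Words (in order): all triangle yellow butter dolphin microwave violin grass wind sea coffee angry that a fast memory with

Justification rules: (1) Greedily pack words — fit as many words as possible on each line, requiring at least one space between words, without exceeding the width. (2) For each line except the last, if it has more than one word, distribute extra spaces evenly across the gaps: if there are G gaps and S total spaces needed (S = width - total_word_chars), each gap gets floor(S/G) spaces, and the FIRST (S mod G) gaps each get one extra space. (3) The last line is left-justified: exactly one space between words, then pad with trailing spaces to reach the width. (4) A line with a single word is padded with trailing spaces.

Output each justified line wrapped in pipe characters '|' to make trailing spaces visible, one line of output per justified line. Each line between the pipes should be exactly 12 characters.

Answer: |all triangle|
|yellow      |
|butter      |
|dolphin     |
|microwave   |
|violin grass|
|wind     sea|
|coffee angry|
|that  a fast|
|memory with |

Derivation:
Line 1: ['all', 'triangle'] (min_width=12, slack=0)
Line 2: ['yellow'] (min_width=6, slack=6)
Line 3: ['butter'] (min_width=6, slack=6)
Line 4: ['dolphin'] (min_width=7, slack=5)
Line 5: ['microwave'] (min_width=9, slack=3)
Line 6: ['violin', 'grass'] (min_width=12, slack=0)
Line 7: ['wind', 'sea'] (min_width=8, slack=4)
Line 8: ['coffee', 'angry'] (min_width=12, slack=0)
Line 9: ['that', 'a', 'fast'] (min_width=11, slack=1)
Line 10: ['memory', 'with'] (min_width=11, slack=1)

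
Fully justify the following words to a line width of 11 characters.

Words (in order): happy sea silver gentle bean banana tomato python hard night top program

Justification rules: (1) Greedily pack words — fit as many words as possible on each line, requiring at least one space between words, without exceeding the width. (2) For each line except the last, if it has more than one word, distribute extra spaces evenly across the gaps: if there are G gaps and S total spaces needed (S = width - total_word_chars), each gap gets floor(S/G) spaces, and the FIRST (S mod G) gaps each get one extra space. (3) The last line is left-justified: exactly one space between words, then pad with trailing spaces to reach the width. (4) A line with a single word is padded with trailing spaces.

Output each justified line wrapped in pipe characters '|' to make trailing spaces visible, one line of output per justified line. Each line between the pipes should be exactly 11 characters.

Line 1: ['happy', 'sea'] (min_width=9, slack=2)
Line 2: ['silver'] (min_width=6, slack=5)
Line 3: ['gentle', 'bean'] (min_width=11, slack=0)
Line 4: ['banana'] (min_width=6, slack=5)
Line 5: ['tomato'] (min_width=6, slack=5)
Line 6: ['python', 'hard'] (min_width=11, slack=0)
Line 7: ['night', 'top'] (min_width=9, slack=2)
Line 8: ['program'] (min_width=7, slack=4)

Answer: |happy   sea|
|silver     |
|gentle bean|
|banana     |
|tomato     |
|python hard|
|night   top|
|program    |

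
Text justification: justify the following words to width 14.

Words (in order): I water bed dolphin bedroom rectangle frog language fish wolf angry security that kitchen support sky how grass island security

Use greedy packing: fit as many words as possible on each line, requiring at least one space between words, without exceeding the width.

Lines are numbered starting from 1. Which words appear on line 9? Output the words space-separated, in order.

Line 1: ['I', 'water', 'bed'] (min_width=11, slack=3)
Line 2: ['dolphin'] (min_width=7, slack=7)
Line 3: ['bedroom'] (min_width=7, slack=7)
Line 4: ['rectangle', 'frog'] (min_width=14, slack=0)
Line 5: ['language', 'fish'] (min_width=13, slack=1)
Line 6: ['wolf', 'angry'] (min_width=10, slack=4)
Line 7: ['security', 'that'] (min_width=13, slack=1)
Line 8: ['kitchen'] (min_width=7, slack=7)
Line 9: ['support', 'sky'] (min_width=11, slack=3)
Line 10: ['how', 'grass'] (min_width=9, slack=5)
Line 11: ['island'] (min_width=6, slack=8)
Line 12: ['security'] (min_width=8, slack=6)

Answer: support sky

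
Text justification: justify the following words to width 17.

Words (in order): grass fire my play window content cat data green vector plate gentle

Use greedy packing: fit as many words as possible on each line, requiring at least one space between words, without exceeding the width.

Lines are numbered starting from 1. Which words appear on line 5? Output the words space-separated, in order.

Line 1: ['grass', 'fire', 'my'] (min_width=13, slack=4)
Line 2: ['play', 'window'] (min_width=11, slack=6)
Line 3: ['content', 'cat', 'data'] (min_width=16, slack=1)
Line 4: ['green', 'vector'] (min_width=12, slack=5)
Line 5: ['plate', 'gentle'] (min_width=12, slack=5)

Answer: plate gentle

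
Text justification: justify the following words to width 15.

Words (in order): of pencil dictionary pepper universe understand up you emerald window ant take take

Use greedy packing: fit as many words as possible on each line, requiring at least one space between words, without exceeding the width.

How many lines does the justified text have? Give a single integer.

Line 1: ['of', 'pencil'] (min_width=9, slack=6)
Line 2: ['dictionary'] (min_width=10, slack=5)
Line 3: ['pepper', 'universe'] (min_width=15, slack=0)
Line 4: ['understand', 'up'] (min_width=13, slack=2)
Line 5: ['you', 'emerald'] (min_width=11, slack=4)
Line 6: ['window', 'ant', 'take'] (min_width=15, slack=0)
Line 7: ['take'] (min_width=4, slack=11)
Total lines: 7

Answer: 7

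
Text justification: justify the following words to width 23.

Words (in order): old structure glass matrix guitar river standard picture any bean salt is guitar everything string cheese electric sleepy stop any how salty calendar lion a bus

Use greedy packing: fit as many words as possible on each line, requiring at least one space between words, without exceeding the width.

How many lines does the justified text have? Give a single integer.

Answer: 8

Derivation:
Line 1: ['old', 'structure', 'glass'] (min_width=19, slack=4)
Line 2: ['matrix', 'guitar', 'river'] (min_width=19, slack=4)
Line 3: ['standard', 'picture', 'any'] (min_width=20, slack=3)
Line 4: ['bean', 'salt', 'is', 'guitar'] (min_width=19, slack=4)
Line 5: ['everything', 'string'] (min_width=17, slack=6)
Line 6: ['cheese', 'electric', 'sleepy'] (min_width=22, slack=1)
Line 7: ['stop', 'any', 'how', 'salty'] (min_width=18, slack=5)
Line 8: ['calendar', 'lion', 'a', 'bus'] (min_width=19, slack=4)
Total lines: 8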